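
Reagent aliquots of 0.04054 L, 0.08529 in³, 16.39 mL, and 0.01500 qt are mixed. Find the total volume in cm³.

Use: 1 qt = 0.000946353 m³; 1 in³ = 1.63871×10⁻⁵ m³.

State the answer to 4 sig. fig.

0.04054 L × 0.001 = 4.054×10⁻⁵ m³
0.08529 in³ × 1.63871×10⁻⁵ = 1.39766×10⁻⁶ m³
16.39 mL × 10⁻⁶ = 1.639×10⁻⁵ m³
0.01500 qt × 0.000946353 = 1.41953×10⁻⁵ m³
Sum: 4.054×10⁻⁵ + 1.39766×10⁻⁶ + 1.639×10⁻⁵ + 1.41953×10⁻⁵ = 7.2523×10⁻⁵ m³
In cm³: 7.2523×10⁻⁵ / 10⁻⁶ = 72.523 cm³

72.52 cm³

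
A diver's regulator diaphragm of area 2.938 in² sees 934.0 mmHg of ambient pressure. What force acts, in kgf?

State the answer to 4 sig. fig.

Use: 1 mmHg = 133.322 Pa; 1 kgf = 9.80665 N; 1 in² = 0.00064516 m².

934.0 mmHg × 133.322 → 124523 Pa
2.938 in² × 0.00064516 → 0.00189548 m²
F = P × A = 124523 Pa × 0.00189548 m² = 236.031 N
236.031 N ÷ (9.80665 N/kgf) = 24.0685 kgf

24.07 kgf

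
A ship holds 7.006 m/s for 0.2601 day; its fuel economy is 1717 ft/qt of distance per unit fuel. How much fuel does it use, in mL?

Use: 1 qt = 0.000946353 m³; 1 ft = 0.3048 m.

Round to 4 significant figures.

0.2601 day → 22472.6 s
d = v × t = 7.006 × 22472.6 = 157443 m
1717 ft/qt → 553009 m/m³
V = d / (distance per unit fuel) = 157443 / 553009 = 0.284702 m³
In mL: 0.284702 / 10⁻⁶ = 284702 mL

2.847×10⁵ mL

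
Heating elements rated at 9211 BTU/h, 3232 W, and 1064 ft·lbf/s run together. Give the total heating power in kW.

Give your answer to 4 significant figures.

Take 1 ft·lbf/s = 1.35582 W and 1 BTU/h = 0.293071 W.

7.374 kW

9211 BTU/h × 0.293071 → 2699.48 W
3232 W (already W)
1064 ft·lbf/s × 1.35582 → 1442.59 W
Combined: 2699.48 + 3232 + 1442.59 = 7374.07 W
In kW: 7374.07 / 1000 = 7.37407 kW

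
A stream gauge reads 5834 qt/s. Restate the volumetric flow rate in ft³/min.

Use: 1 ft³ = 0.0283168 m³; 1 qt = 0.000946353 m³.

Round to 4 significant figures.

1.170×10⁴ ft³/min

5834 qt/s × 0.000946353 m³/qt = 5.52102 m³/s
5.52102 m³/s ÷ 0.0283168 m³/ft³ × 60 s/min = 11698.4 ft³/min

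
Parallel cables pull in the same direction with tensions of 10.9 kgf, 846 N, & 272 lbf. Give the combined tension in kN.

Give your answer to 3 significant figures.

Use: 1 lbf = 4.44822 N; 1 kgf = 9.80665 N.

10.9 kgf × 9.80665 = 106.892 N
846 N (already N)
272 lbf × 4.44822 = 1209.92 N
Sum: 106.892 + 846 + 1209.92 = 2162.81 N
In kN: 2162.81 / 1000 = 2.16281 kN

2.16 kN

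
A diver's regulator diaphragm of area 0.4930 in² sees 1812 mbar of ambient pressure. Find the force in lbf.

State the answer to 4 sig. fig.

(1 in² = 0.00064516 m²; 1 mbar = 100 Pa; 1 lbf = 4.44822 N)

12.96 lbf

1812 mbar × 100 = 181200 Pa
0.4930 in² × 0.00064516 = 3.18064×10⁻⁴ m²
F = P × A = 181200 Pa × 3.18064×10⁻⁴ m² = 57.6332 N
57.6332 N ÷ (4.44822 N/lbf) = 12.9565 lbf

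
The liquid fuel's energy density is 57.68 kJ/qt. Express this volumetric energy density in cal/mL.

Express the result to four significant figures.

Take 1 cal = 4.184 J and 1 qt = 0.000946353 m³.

57.68 kJ/qt × 1000 J/kJ ÷ 0.000946353 m³/qt = 6.09498×10⁷ J/m³
6.09498×10⁷ J/m³ ÷ 4.184 J/cal × 10⁻⁶ m³/mL = 14.5674 cal/mL

14.57 cal/mL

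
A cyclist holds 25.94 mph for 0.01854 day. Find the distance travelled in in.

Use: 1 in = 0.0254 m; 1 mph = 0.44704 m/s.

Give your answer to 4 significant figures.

7.313×10⁵ in

25.94 mph × 0.44704 = 11.5962 m/s
0.01854 day × 86400 = 1601.86 s
d = v × t = 11.5962 m/s × 1601.86 s = 18575.5 m
18575.5 m ÷ (0.0254 m/in) = 731319 in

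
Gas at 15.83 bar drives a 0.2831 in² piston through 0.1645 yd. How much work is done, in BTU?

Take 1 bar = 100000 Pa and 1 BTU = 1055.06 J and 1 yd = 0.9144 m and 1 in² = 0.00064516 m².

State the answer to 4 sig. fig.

15.83 bar → 1.583×10⁶ Pa
0.2831 in² → 1.82645×10⁻⁴ m²
F = P × A = 1.583×10⁶ × 1.82645×10⁻⁴ = 289.127 N
0.1645 yd → 0.150419 m
W = F × d = 289.127 × 0.150419 = 43.4902 J
In BTU: 43.4902 / 1055.06 = 0.0412206 BTU

0.04122 BTU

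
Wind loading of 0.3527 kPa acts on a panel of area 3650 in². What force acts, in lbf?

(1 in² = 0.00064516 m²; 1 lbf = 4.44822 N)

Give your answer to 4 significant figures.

0.3527 kPa × 1000 → 352.7 Pa
3650 in² × 0.00064516 → 2.35483 m²
F = P × A = 352.7 Pa × 2.35483 m² = 830.549 N
830.549 N ÷ (4.44822 N/lbf) = 186.715 lbf

186.7 lbf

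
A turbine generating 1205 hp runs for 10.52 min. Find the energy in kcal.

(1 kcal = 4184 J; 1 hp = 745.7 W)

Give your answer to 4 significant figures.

1.356×10⁵ kcal

1205 hp × 745.7 = 898568 W
10.52 min × 60 = 631.2 s
E = P × t = 898568 W × 631.2 s = 5.67176×10⁸ J
5.67176×10⁸ J ÷ (4184 J/kcal) = 135558 kcal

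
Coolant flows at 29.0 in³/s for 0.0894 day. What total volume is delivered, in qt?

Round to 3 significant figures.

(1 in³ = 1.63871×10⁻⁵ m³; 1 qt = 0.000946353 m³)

29.0 in³/s → 4.75226×10⁻⁴ m³/s
0.0894 day → 7724.16 s
V = Q × t = 4.75226×10⁻⁴ × 7724.16 = 3.67072 m³
In qt: 3.67072 / 0.000946353 = 3878.81 qt

3880 qt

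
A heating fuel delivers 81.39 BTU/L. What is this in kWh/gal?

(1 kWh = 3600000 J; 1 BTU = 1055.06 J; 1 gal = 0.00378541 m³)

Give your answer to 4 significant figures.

81.39 BTU/L × 1055.06 J/BTU ÷ 0.001 m³/L = 8.58713×10⁷ J/m³
8.58713×10⁷ J/m³ ÷ 3600000 J/kWh × 0.00378541 m³/gal = 0.0902939 kWh/gal

0.09029 kWh/gal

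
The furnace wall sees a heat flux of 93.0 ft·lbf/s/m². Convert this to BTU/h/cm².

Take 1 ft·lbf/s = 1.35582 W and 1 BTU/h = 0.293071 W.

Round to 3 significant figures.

0.0430 BTU/h/cm²

93.0 ft·lbf/s/m² × 1.35582 W/ft·lbf/s = 126.091 W/m²
126.091 W/m² ÷ 0.293071 W/BTU/h × 0.0001 m²/cm² = 0.043024 BTU/h/cm²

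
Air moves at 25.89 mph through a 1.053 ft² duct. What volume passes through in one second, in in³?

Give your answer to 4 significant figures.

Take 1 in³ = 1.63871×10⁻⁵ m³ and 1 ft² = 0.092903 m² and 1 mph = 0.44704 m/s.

6.909×10⁴ in³

25.89 mph × 0.44704 = 11.5739 m/s
1.053 ft² × 0.092903 = 0.0978269 m²
V = v × A × t = 11.5739 m/s × 0.0978269 m² × 1 s = 1.13224 m³
1.13224 m³ ÷ (1.63871×10⁻⁵ m³/in³) = 69093.4 in³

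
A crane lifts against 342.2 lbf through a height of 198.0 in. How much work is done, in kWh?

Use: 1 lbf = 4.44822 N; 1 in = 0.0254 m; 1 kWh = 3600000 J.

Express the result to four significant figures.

0.002126 kWh

342.2 lbf × 4.44822 = 1522.18 N
198.0 in × 0.0254 = 5.0292 m
W = F × d = 1522.18 N × 5.0292 m = 7655.35 J
7655.35 J ÷ (3600000 J/kWh) = 0.00212649 kWh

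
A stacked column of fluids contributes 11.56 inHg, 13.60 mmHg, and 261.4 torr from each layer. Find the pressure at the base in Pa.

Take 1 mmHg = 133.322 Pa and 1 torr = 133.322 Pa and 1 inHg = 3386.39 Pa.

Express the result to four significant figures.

7.581×10⁴ Pa

11.56 inHg × 3386.39 = 39146.7 Pa
13.60 mmHg × 133.322 = 1813.18 Pa
261.4 torr × 133.322 = 34850.4 Pa
Total: 39146.7 + 1813.18 + 34850.4 = 75810.3 Pa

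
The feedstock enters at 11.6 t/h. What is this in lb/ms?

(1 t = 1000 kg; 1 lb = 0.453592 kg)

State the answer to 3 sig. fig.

11.6 t/h × 1000 kg/t ÷ 3600 s/h = 3.22222 kg/s
3.22222 kg/s ÷ 0.453592 kg/lb × 0.001 s/ms = 0.00710378 lb/ms

0.00710 lb/ms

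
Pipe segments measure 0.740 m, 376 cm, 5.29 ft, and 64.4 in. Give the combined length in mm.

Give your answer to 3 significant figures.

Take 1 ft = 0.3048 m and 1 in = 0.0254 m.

7750 mm

0.740 m (already m)
376 cm × 0.01 = 3.76 m
5.29 ft × 0.3048 = 1.61239 m
64.4 in × 0.0254 = 1.63576 m
Sum: 0.74 + 3.76 + 1.61239 + 1.63576 = 7.74815 m
In mm: 7.74815 / 0.001 = 7748.15 mm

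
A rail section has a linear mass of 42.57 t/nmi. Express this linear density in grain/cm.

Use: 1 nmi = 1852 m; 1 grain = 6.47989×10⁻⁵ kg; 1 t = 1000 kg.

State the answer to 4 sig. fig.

42.57 t/nmi × 1000 kg/t ÷ 1852 m/nmi = 22.986 kg/m
22.986 kg/m ÷ 6.47989×10⁻⁵ kg/grain × 0.01 m/cm = 3547.28 grain/cm

3547 grain/cm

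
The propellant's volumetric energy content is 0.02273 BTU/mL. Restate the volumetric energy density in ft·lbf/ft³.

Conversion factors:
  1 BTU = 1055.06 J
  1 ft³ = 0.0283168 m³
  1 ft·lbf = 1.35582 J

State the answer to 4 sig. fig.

5.009×10⁵ ft·lbf/ft³

0.02273 BTU/mL × 1055.06 J/BTU ÷ 10⁻⁶ m³/mL = 2.39815×10⁷ J/m³
2.39815×10⁷ J/m³ ÷ 1.35582 J/ft·lbf × 0.0283168 m³/ft³ = 500862 ft·lbf/ft³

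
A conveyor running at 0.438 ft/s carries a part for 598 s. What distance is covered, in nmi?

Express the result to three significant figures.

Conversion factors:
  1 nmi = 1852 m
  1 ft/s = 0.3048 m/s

0.438 ft/s × 0.3048 → 0.133502 m/s
d = v × t = 0.133502 m/s × 598 s = 79.8342 m
79.8342 m ÷ (1852 m/nmi) = 0.043107 nmi

0.0431 nmi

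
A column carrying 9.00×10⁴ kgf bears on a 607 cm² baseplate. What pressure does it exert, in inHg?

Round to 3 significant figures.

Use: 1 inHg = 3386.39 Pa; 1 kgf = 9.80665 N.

9.00×10⁴ kgf × 9.80665 = 882598 N
607 cm² × 0.0001 = 0.0607 m²
P = F / A = 882598 N / 0.0607 m² = 1.45403×10⁷ Pa
1.45403×10⁷ Pa ÷ (3386.39 Pa/inHg) = 4293.75 inHg

4290 inHg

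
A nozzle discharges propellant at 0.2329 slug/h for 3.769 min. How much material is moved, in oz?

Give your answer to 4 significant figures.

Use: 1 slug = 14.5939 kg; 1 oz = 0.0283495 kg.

7.531 oz

0.2329 slug/h → 9.44144×10⁻⁴ kg/s
3.769 min → 226.14 s
m = ṁ × t = 9.44144×10⁻⁴ × 226.14 = 0.213509 kg
In oz: 0.213509 / 0.0283495 = 7.53131 oz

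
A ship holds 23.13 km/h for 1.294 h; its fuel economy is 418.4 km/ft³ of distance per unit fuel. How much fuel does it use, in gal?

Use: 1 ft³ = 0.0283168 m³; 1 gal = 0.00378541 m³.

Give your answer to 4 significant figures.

23.13 km/h → 6.425 m/s
1.294 h → 4658.4 s
d = v × t = 6.425 × 4658.4 = 29930.2 m
418.4 km/ft³ → 1.47757×10⁷ m/m³
V = d / (distance per unit fuel) = 29930.2 / 1.47757×10⁷ = 0.00202564 m³
In gal: 0.00202564 / 0.00378541 = 0.535118 gal

0.5351 gal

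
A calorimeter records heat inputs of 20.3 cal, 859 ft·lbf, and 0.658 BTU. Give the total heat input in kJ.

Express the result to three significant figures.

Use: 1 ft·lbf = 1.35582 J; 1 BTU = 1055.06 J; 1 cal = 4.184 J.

1.94 kJ

20.3 cal × 4.184 = 84.9352 J
859 ft·lbf × 1.35582 = 1164.65 J
0.658 BTU × 1055.06 = 694.229 J
Total: 84.9352 + 1164.65 + 694.229 = 1943.81 J
In kJ: 1943.81 / 1000 = 1.94381 kJ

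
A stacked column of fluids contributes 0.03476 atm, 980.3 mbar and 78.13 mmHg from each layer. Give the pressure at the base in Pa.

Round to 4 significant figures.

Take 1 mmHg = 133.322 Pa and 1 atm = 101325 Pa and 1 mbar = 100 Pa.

0.03476 atm × 101325 = 3522.06 Pa
980.3 mbar × 100 = 98030 Pa
78.13 mmHg × 133.322 = 10416.4 Pa
Total: 3522.06 + 98030 + 10416.4 = 111968 Pa

1.120×10⁵ Pa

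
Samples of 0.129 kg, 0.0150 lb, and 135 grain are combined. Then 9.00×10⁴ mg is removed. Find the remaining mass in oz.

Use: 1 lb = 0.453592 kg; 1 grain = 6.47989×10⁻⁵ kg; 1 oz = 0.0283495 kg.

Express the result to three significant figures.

0.129 kg (already kg)
0.0150 lb × 0.453592 = 0.00680388 kg
135 grain × 6.47989×10⁻⁵ = 0.00874785 kg
9.00×10⁴ mg × 10⁻⁶ = 0.09 kg
Result: 0.129 + 0.00680388 + 0.00874785 − 0.09 = 0.0545517 kg
In oz: 0.0545517 / 0.0283495 = 1.92426 oz

1.92 oz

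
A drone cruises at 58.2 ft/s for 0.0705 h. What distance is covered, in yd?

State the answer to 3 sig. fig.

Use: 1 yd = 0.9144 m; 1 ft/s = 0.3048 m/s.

58.2 ft/s × 0.3048 = 17.7394 m/s
0.0705 h × 3600 = 253.8 s
d = v × t = 17.7394 m/s × 253.8 s = 4502.26 m
4502.26 m ÷ (0.9144 m/yd) = 4923.73 yd

4920 yd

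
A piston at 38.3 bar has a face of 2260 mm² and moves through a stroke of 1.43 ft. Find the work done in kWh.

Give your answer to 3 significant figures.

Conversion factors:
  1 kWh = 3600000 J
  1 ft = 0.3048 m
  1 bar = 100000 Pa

38.3 bar → 3.83×10⁶ Pa
2260 mm² → 0.00226 m²
F = P × A = 3.83×10⁶ × 0.00226 = 8655.8 N
1.43 ft → 0.435864 m
W = F × d = 8655.8 × 0.435864 = 3772.75 J
In kWh: 3772.75 / 3600000 = 0.00104799 kWh

0.00105 kWh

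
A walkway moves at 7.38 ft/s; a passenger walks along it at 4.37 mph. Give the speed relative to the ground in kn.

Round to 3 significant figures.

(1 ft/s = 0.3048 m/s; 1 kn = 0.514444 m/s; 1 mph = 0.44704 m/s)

8.17 kn

7.38 ft/s × 0.3048 = 2.24942 m/s
4.37 mph × 0.44704 = 1.95356 m/s
Combined: 2.24942 + 1.95356 = 4.20298 m/s
In kn: 4.20298 / 0.514444 = 8.16995 kn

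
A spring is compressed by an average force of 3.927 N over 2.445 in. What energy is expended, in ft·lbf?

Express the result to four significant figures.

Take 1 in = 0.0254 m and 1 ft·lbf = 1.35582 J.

2.445 in × 0.0254 → 0.062103 m
W = F × d = 3.927 N × 0.062103 m = 0.243878 J
0.243878 J ÷ (1.35582 J/ft·lbf) = 0.179875 ft·lbf

0.1799 ft·lbf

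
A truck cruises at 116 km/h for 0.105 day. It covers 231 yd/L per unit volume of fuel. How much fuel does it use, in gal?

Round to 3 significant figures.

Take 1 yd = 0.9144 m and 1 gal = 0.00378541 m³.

366 gal

116 km/h → 32.2222 m/s
0.105 day → 9072 s
d = v × t = 32.2222 × 9072 = 292320 m
231 yd/L → 211226 m/m³
V = d / (distance per unit fuel) = 292320 / 211226 = 1.38392 m³
In gal: 1.38392 / 0.00378541 = 365.593 gal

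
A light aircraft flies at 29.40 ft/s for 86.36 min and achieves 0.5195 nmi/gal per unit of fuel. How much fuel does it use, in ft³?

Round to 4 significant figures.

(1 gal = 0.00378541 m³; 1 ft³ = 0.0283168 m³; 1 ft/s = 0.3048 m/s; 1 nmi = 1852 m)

29.40 ft/s → 8.96112 m/s
86.36 min → 5181.6 s
d = v × t = 8.96112 × 5181.6 = 46432.9 m
0.5195 nmi/gal → 254164 m/m³
V = d / (distance per unit fuel) = 46432.9 / 254164 = 0.182689 m³
In ft³: 0.182689 / 0.0283168 = 6.45161 ft³

6.452 ft³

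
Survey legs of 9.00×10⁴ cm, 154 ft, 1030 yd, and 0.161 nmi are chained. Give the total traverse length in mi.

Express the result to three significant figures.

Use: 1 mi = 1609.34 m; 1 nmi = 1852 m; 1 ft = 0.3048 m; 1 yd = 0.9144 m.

9.00×10⁴ cm × 0.01 = 900 m
154 ft × 0.3048 = 46.9392 m
1030 yd × 0.9144 = 941.832 m
0.161 nmi × 1852 = 298.172 m
Total: 900 + 46.9392 + 941.832 + 298.172 = 2186.94 m
In mi: 2186.94 / 1609.34 = 1.3589 mi

1.36 mi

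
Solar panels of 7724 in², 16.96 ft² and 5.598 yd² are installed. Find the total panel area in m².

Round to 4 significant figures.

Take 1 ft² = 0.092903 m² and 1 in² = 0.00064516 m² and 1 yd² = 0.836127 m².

7724 in² × 0.00064516 = 4.98322 m²
16.96 ft² × 0.092903 = 1.57563 m²
5.598 yd² × 0.836127 = 4.68064 m²
Total: 4.98322 + 1.57563 + 4.68064 = 11.2395 m²

11.24 m²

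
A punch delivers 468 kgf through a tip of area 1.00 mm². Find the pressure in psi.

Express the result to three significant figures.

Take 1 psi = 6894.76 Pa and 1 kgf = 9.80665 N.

6.66×10⁵ psi

468 kgf × 9.80665 → 4589.51 N
1.00 mm² × 10⁻⁶ → 1×10⁻⁶ m²
P = F / A = 4589.51 N / 1×10⁻⁶ m² = 4.58951×10⁹ Pa
4.58951×10⁹ Pa ÷ (6894.76 Pa/psi) = 665652 psi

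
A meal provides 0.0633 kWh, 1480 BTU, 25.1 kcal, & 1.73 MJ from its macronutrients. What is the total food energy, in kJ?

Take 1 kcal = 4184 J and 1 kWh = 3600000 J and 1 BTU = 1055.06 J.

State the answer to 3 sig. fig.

0.0633 kWh × 3600000 = 227880 J
1480 BTU × 1055.06 = 1.56149×10⁶ J
25.1 kcal × 4184 = 105018 J
1.73 MJ × 1000000 = 1.73×10⁶ J
Sum: 227880 + 1.56149×10⁶ + 105018 + 1.73×10⁶ = 3.62439×10⁶ J
In kJ: 3.62439×10⁶ / 1000 = 3624.39 kJ

3620 kJ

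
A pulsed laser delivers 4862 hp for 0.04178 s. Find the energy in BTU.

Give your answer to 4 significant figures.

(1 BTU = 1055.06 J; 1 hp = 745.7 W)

143.6 BTU

4862 hp × 745.7 = 3.62559×10⁶ W
E = P × t = 3.62559×10⁶ W × 0.04178 s = 151477 J
151477 J ÷ (1055.06 J/BTU) = 143.572 BTU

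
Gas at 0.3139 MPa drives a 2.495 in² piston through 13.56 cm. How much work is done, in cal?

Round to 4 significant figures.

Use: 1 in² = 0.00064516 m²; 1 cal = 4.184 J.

0.3139 MPa → 313900 Pa
2.495 in² → 0.00160967 m²
F = P × A = 313900 × 0.00160967 = 505.275 N
13.56 cm → 0.1356 m
W = F × d = 505.275 × 0.1356 = 68.5153 J
In cal: 68.5153 / 4.184 = 16.3755 cal

16.38 cal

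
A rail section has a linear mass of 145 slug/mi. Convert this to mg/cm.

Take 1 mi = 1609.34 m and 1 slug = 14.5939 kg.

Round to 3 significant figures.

145 slug/mi × 14.5939 kg/slug ÷ 1609.34 m/mi = 1.3149 kg/m
1.3149 kg/m ÷ 10⁻⁶ kg/mg × 0.01 m/cm = 13149 mg/cm

1.31×10⁴ mg/cm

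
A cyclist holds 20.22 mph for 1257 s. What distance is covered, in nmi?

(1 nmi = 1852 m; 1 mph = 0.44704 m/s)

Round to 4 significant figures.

20.22 mph × 0.44704 → 9.03915 m/s
d = v × t = 9.03915 m/s × 1257 s = 11362.2 m
11362.2 m ÷ (1852 m/nmi) = 6.1351 nmi

6.135 nmi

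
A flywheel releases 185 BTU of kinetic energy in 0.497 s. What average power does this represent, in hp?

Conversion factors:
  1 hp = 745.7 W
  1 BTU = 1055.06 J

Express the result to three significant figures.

527 hp

185 BTU × 1055.06 → 195186 J
P = E / t = 195186 J / 0.497 s = 392728 W
392728 W ÷ (745.7 W/hp) = 526.657 hp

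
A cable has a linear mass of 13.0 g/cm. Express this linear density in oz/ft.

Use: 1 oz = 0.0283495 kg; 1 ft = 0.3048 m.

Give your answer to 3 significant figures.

13.0 g/cm × 0.001 kg/g ÷ 0.01 m/cm = 1.3 kg/m
1.3 kg/m ÷ 0.0283495 kg/oz × 0.3048 m/ft = 13.977 oz/ft

14.0 oz/ft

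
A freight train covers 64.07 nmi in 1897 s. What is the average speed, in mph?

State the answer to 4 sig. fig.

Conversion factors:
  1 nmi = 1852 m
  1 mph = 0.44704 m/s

139.9 mph

64.07 nmi × 1852 = 118658 m
v = d / t = 118658 m / 1897 s = 62.5503 m/s
62.5503 m/s ÷ (0.44704 m/s/mph) = 139.921 mph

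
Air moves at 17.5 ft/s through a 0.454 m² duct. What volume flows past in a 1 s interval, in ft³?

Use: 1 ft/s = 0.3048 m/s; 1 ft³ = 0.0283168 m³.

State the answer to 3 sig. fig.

17.5 ft/s × 0.3048 → 5.334 m/s
V = v × A × t = 5.334 m/s × 0.454 m² × 1 s = 2.42164 m³
2.42164 m³ ÷ (0.0283168 m³/ft³) = 85.5196 ft³

85.5 ft³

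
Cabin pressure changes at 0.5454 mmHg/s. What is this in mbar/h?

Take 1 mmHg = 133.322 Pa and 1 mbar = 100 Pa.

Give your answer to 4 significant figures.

0.5454 mmHg/s × 133.322 Pa/mmHg = 72.7138 Pa/s
72.7138 Pa/s ÷ 100 Pa/mbar × 3600 s/h = 2617.7 mbar/h

2618 mbar/h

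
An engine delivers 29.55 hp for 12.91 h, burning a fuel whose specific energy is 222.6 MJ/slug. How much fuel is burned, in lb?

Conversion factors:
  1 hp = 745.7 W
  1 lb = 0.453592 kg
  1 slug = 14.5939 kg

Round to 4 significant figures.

148.0 lb

29.55 hp → 22035.4 W
12.91 h → 46476 s
E = P × t = 22035.4 × 46476 = 1.02412×10⁹ J
222.6 MJ/slug → 1.52529×10⁷ J/kg
m = E / e_s = 1.02412×10⁹ / 1.52529×10⁷ = 67.1426 kg
In lb: 67.1426 / 0.453592 = 148.024 lb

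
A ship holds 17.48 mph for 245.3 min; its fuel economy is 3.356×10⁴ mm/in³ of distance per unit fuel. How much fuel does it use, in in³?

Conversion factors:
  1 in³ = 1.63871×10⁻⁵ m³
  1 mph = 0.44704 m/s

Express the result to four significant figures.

17.48 mph → 7.81426 m/s
245.3 min → 14718 s
d = v × t = 7.81426 × 14718 = 115010 m
3.356×10⁴ mm/in³ → 2.04795×10⁶ m/m³
V = d / (distance per unit fuel) = 115010 / 2.04795×10⁶ = 0.0561586 m³
In in³: 0.0561586 / 1.63871×10⁻⁵ = 3427 in³

3427 in³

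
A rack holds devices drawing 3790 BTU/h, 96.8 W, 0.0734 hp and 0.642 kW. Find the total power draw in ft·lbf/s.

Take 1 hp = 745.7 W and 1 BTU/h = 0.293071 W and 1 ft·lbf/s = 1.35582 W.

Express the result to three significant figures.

1400 ft·lbf/s

3790 BTU/h × 0.293071 → 1110.74 W
96.8 W (already W)
0.0734 hp × 745.7 → 54.7344 W
0.642 kW × 1000 → 642 W
Total: 1110.74 + 96.8 + 54.7344 + 642 = 1904.27 W
In ft·lbf/s: 1904.27 / 1.35582 = 1404.52 ft·lbf/s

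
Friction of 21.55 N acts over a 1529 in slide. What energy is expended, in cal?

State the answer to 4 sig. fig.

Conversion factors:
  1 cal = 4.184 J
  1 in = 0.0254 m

1529 in × 0.0254 = 38.8366 m
W = F × d = 21.55 N × 38.8366 m = 836.929 J
836.929 J ÷ (4.184 J/cal) = 200.031 cal

200.0 cal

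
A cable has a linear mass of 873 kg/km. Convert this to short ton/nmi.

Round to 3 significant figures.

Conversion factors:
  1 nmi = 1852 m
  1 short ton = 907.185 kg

1.78 short ton/nmi

873 kg/km ÷ 1000 m/km = 0.873 kg/m
0.873 kg/m ÷ 907.185 kg/short ton × 1852 m/nmi = 1.78221 short ton/nmi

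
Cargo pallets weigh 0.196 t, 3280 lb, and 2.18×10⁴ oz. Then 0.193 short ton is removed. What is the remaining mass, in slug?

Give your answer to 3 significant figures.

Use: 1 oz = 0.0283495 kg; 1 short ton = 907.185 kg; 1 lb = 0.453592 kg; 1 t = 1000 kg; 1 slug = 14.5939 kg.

146 slug

0.196 t × 1000 = 196 kg
3280 lb × 0.453592 = 1487.78 kg
2.18×10⁴ oz × 0.0283495 = 618.019 kg
0.193 short ton × 907.185 = 175.087 kg
Sum: 196 + 1487.78 + 618.019 − 175.087 = 2126.71 kg
In slug: 2126.71 / 14.5939 = 145.726 slug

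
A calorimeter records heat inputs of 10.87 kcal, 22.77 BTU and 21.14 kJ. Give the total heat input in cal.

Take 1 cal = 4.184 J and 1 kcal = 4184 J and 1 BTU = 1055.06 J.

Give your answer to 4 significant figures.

10.87 kcal × 4184 = 45480.1 J
22.77 BTU × 1055.06 = 24023.7 J
21.14 kJ × 1000 = 21140 J
Sum: 45480.1 + 24023.7 + 21140 = 90643.8 J
In cal: 90643.8 / 4.184 = 21664.4 cal

2.166×10⁴ cal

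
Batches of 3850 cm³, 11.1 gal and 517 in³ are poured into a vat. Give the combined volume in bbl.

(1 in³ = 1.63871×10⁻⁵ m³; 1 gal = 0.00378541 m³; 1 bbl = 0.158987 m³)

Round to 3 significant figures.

0.342 bbl

3850 cm³ × 10⁻⁶ = 0.00385 m³
11.1 gal × 0.00378541 = 0.0420181 m³
517 in³ × 1.63871×10⁻⁵ = 0.00847213 m³
Sum: 0.00385 + 0.0420181 + 0.00847213 = 0.0543402 m³
In bbl: 0.0543402 / 0.158987 = 0.34179 bbl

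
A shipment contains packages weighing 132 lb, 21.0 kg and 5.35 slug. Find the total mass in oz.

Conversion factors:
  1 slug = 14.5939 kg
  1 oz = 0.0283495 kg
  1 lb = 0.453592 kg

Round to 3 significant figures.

132 lb × 0.453592 = 59.8741 kg
21.0 kg (already kg)
5.35 slug × 14.5939 = 78.0774 kg
Sum: 59.8741 + 21 + 78.0774 = 158.952 kg
In oz: 158.952 / 0.0283495 = 5606.87 oz

5610 oz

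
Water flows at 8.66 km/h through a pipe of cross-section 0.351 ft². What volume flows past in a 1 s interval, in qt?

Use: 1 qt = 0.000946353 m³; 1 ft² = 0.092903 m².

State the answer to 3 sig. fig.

82.9 qt

8.66 km/h × (1/3.6) = 2.40556 m/s
0.351 ft² × 0.092903 = 0.032609 m²
V = v × A × t = 2.40556 m/s × 0.032609 m² × 1 s = 0.0784429 m³
0.0784429 m³ ÷ (0.000946353 m³/qt) = 82.8897 qt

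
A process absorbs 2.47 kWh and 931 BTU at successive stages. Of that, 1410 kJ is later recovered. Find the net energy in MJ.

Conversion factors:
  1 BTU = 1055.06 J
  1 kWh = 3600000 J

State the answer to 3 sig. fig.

2.47 kWh × 3600000 → 8.892×10⁶ J
931 BTU × 1055.06 → 982261 J
1410 kJ × 1000 → 1.41×10⁶ J
Net: 8.892×10⁶ + 982261 − 1.41×10⁶ = 8.46426×10⁶ J
In MJ: 8.46426×10⁶ / 1000000 = 8.46426 MJ

8.46 MJ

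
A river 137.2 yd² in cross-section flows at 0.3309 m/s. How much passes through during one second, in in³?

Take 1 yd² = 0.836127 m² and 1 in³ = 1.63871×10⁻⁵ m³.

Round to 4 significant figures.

137.2 yd² × 0.836127 = 114.717 m²
V = v × A × t = 0.3309 m/s × 114.717 m² × 1 s = 37.9599 m³
37.9599 m³ ÷ (1.63871×10⁻⁵ m³/in³) = 2.31645×10⁶ in³

2.316×10⁶ in³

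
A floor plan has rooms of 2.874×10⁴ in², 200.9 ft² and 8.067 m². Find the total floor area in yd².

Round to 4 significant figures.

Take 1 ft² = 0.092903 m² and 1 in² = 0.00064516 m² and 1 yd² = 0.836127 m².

54.15 yd²

2.874×10⁴ in² × 0.00064516 = 18.5419 m²
200.9 ft² × 0.092903 = 18.6642 m²
8.067 m² (already m²)
Sum: 18.5419 + 18.6642 + 8.067 = 45.2731 m²
In yd²: 45.2731 / 0.836127 = 54.1462 yd²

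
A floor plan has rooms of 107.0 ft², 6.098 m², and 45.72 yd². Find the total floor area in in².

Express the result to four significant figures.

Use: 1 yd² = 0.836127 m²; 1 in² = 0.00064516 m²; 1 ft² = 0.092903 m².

8.411×10⁴ in²

107.0 ft² × 0.092903 → 9.94062 m²
6.098 m² (already m²)
45.72 yd² × 0.836127 → 38.2277 m²
Sum: 9.94062 + 6.098 + 38.2277 = 54.2663 m²
In in²: 54.2663 / 0.00064516 = 84112.9 in²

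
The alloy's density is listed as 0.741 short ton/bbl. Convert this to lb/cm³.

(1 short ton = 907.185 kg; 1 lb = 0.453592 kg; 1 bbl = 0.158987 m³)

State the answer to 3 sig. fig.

0.741 short ton/bbl × 907.185 kg/short ton ÷ 0.158987 m³/bbl = 4228.17 kg/m³
4228.17 kg/m³ ÷ 0.453592 kg/lb × 10⁻⁶ m³/cm³ = 0.00932153 lb/cm³

0.00932 lb/cm³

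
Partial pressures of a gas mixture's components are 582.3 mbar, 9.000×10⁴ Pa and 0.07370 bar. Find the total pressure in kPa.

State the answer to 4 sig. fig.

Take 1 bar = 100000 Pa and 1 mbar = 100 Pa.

155.6 kPa

582.3 mbar × 100 = 58230 Pa
9.000×10⁴ Pa (already Pa)
0.07370 bar × 100000 = 7370 Pa
Combined: 58230 + 90000 + 7370 = 155600 Pa
In kPa: 155600 / 1000 = 155.6 kPa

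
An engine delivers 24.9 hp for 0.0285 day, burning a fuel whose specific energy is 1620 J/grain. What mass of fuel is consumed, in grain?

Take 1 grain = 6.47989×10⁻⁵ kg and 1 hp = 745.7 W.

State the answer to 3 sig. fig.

24.9 hp → 18567.9 W
0.0285 day → 2462.4 s
E = P × t = 18567.9 × 2462.4 = 4.57216×10⁷ J
1620 J/grain → 2.50004×10⁷ J/kg
m = E / e_s = 4.57216×10⁷ / 2.50004×10⁷ = 1.82883 kg
In grain: 1.82883 / 6.47989×10⁻⁵ = 28223.2 grain

2.82×10⁴ grain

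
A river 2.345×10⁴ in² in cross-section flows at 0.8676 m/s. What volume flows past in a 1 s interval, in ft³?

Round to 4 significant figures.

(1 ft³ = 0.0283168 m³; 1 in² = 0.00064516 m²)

463.5 ft³

2.345×10⁴ in² × 0.00064516 → 15.129 m²
V = v × A × t = 0.8676 m/s × 15.129 m² × 1 s = 13.1259 m³
13.1259 m³ ÷ (0.0283168 m³/ft³) = 463.538 ft³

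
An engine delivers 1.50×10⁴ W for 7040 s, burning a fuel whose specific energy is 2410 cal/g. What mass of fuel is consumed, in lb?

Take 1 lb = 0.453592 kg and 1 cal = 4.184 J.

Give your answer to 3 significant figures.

23.1 lb

E = P × t = 15000 × 7040 = 1.056×10⁸ J
2410 cal/g → 1.00834×10⁷ J/kg
m = E / e_s = 1.056×10⁸ / 1.00834×10⁷ = 10.4727 kg
In lb: 10.4727 / 0.453592 = 23.0884 lb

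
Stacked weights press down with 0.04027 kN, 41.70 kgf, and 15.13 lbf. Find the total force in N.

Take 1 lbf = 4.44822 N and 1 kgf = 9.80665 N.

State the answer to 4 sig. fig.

0.04027 kN × 1000 → 40.27 N
41.70 kgf × 9.80665 → 408.937 N
15.13 lbf × 4.44822 → 67.3016 N
Sum: 40.27 + 408.937 + 67.3016 = 516.509 N

516.5 N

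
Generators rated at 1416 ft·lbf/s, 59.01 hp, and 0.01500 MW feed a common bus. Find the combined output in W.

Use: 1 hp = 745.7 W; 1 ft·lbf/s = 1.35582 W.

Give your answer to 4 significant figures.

6.092×10⁴ W

1416 ft·lbf/s × 1.35582 → 1919.84 W
59.01 hp × 745.7 → 44003.8 W
0.01500 MW × 1000000 → 15000 W
Total: 1919.84 + 44003.8 + 15000 = 60923.6 W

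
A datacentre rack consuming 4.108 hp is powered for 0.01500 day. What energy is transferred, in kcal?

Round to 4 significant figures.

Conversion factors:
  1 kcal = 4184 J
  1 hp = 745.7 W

948.9 kcal

4.108 hp × 745.7 = 3063.34 W
0.01500 day × 86400 = 1296 s
E = P × t = 3063.34 W × 1296 s = 3.97009×10⁶ J
3.97009×10⁶ J ÷ (4184 J/kcal) = 948.874 kcal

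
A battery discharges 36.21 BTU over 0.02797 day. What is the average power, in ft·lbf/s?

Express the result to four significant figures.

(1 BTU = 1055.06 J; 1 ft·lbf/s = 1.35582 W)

36.21 BTU × 1055.06 = 38203.7 J
0.02797 day × 86400 = 2416.61 s
P = E / t = 38203.7 J / 2416.61 s = 15.8088 W
15.8088 W ÷ (1.35582 W/ft·lbf/s) = 11.66 ft·lbf/s

11.66 ft·lbf/s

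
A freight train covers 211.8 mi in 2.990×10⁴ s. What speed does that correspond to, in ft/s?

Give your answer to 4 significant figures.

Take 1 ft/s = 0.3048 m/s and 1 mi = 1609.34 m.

37.40 ft/s

211.8 mi × 1609.34 → 340858 m
v = d / t = 340858 m / 29900 s = 11.3999 m/s
11.3999 m/s ÷ (0.3048 m/s/ft/s) = 37.4012 ft/s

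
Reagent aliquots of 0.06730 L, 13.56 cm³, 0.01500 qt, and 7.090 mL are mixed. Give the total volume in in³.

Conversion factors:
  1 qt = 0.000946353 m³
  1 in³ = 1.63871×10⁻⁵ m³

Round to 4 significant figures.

0.06730 L × 0.001 = 6.73×10⁻⁵ m³
13.56 cm³ × 10⁻⁶ = 1.356×10⁻⁵ m³
0.01500 qt × 0.000946353 = 1.41953×10⁻⁵ m³
7.090 mL × 10⁻⁶ = 7.09×10⁻⁶ m³
Sum: 6.73×10⁻⁵ + 1.356×10⁻⁵ + 1.41953×10⁻⁵ + 7.09×10⁻⁶ = 1.02145×10⁻⁴ m³
In in³: 1.02145×10⁻⁴ / 1.63871×10⁻⁵ = 6.23326 in³

6.233 in³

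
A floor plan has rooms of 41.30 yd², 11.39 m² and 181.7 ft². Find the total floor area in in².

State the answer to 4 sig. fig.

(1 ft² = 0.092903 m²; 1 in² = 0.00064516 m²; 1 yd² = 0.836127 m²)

9.734×10⁴ in²

41.30 yd² × 0.836127 = 34.532 m²
11.39 m² (already m²)
181.7 ft² × 0.092903 = 16.8805 m²
Total: 34.532 + 11.39 + 16.8805 = 62.8025 m²
In in²: 62.8025 / 0.00064516 = 97344.1 in²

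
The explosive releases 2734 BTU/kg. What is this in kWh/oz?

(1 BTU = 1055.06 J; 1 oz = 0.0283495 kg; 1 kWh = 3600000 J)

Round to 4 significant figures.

0.02272 kWh/oz

2734 BTU/kg × 1055.06 J/BTU = 2.88453×10⁶ J/kg
2.88453×10⁶ J/kg ÷ 3600000 J/kWh × 0.0283495 kg/oz = 0.0227153 kWh/oz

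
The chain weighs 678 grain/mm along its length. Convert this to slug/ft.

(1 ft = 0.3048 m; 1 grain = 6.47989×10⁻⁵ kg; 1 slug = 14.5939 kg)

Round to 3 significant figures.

678 grain/mm × 6.47989×10⁻⁵ kg/grain ÷ 0.001 m/mm = 43.9337 kg/m
43.9337 kg/m ÷ 14.5939 kg/slug × 0.3048 m/ft = 0.917575 slug/ft

0.918 slug/ft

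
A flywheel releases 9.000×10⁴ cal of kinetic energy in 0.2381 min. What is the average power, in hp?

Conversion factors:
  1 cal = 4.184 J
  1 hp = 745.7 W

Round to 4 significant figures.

35.35 hp

9.000×10⁴ cal × 4.184 → 376560 J
0.2381 min × 60 → 14.286 s
P = E / t = 376560 J / 14.286 s = 26358.7 W
26358.7 W ÷ (745.7 W/hp) = 35.3476 hp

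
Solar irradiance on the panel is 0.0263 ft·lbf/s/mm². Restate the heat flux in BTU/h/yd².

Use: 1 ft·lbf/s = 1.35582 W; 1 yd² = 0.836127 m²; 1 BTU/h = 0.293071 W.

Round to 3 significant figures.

1.02×10⁵ BTU/h/yd²

0.0263 ft·lbf/s/mm² × 1.35582 W/ft·lbf/s ÷ 10⁻⁶ m²/mm² = 35658.1 W/m²
35658.1 W/m² ÷ 0.293071 W/BTU/h × 0.836127 m²/yd² = 101732 BTU/h/yd²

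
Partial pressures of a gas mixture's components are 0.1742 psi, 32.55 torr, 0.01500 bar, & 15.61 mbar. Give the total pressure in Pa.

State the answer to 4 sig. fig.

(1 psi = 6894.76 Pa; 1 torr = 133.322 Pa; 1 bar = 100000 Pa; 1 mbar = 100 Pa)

0.1742 psi × 6894.76 = 1201.07 Pa
32.55 torr × 133.322 = 4339.63 Pa
0.01500 bar × 100000 = 1500 Pa
15.61 mbar × 100 = 1561 Pa
Sum: 1201.07 + 4339.63 + 1500 + 1561 = 8601.7 Pa

8602 Pa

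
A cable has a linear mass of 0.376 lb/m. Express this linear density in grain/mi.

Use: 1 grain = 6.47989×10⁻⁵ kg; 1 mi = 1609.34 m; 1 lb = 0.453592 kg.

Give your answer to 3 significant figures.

4.24×10⁶ grain/mi

0.376 lb/m × 0.453592 kg/lb = 0.170551 kg/m
0.170551 kg/m ÷ 6.47989×10⁻⁵ kg/grain × 1609.34 m/mi = 4.23579×10⁶ grain/mi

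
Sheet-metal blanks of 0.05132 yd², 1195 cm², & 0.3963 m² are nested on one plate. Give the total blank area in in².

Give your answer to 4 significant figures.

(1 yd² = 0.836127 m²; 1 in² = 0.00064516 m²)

0.05132 yd² × 0.836127 = 0.04291 m²
1195 cm² × 0.0001 = 0.1195 m²
0.3963 m² (already m²)
Total: 0.04291 + 0.1195 + 0.3963 = 0.55871 m²
In in²: 0.55871 / 0.00064516 = 866.002 in²

866.0 in²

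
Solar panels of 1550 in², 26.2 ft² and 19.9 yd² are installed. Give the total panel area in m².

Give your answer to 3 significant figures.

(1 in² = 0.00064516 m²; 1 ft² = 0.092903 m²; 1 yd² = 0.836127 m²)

1550 in² × 0.00064516 = 0.999998 m²
26.2 ft² × 0.092903 = 2.43406 m²
19.9 yd² × 0.836127 = 16.6389 m²
Total: 0.999998 + 2.43406 + 16.6389 = 20.073 m²

20.1 m²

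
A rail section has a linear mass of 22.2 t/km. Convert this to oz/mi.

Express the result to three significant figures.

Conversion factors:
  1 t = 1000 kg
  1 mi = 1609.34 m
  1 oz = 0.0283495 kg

22.2 t/km × 1000 kg/t ÷ 1000 m/km = 22.2 kg/m
22.2 kg/m ÷ 0.0283495 kg/oz × 1609.34 m/mi = 1.26025×10⁶ oz/mi

1.26×10⁶ oz/mi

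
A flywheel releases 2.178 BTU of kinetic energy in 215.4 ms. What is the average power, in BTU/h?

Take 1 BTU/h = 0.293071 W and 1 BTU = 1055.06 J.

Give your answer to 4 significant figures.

3.640×10⁴ BTU/h

2.178 BTU × 1055.06 = 2297.92 J
215.4 ms × 0.001 = 0.2154 s
P = E / t = 2297.92 J / 0.2154 s = 10668.2 W
10668.2 W ÷ (0.293071 W/BTU/h) = 36401.4 BTU/h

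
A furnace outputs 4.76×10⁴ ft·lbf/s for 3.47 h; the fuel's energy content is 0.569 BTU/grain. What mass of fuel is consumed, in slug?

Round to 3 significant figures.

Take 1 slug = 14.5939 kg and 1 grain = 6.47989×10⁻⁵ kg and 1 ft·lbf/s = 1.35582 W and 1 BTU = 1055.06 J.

4.76×10⁴ ft·lbf/s → 64537 W
3.47 h → 12492 s
E = P × t = 64537 × 12492 = 8.06196×10⁸ J
0.569 BTU/grain → 9.2645×10⁶ J/kg
m = E / e_s = 8.06196×10⁸ / 9.2645×10⁶ = 87.0199 kg
In slug: 87.0199 / 14.5939 = 5.96276 slug

5.96 slug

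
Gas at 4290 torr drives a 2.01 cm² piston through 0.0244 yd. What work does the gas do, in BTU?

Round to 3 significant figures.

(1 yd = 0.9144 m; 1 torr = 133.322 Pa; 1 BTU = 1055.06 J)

4290 torr → 571951 Pa
2.01 cm² → 2.01×10⁻⁴ m²
F = P × A = 571951 × 2.01×10⁻⁴ = 114.962 N
0.0244 yd → 0.0223114 m
W = F × d = 114.962 × 0.0223114 = 2.56496 J
In BTU: 2.56496 / 1055.06 = 0.0024311 BTU

0.00243 BTU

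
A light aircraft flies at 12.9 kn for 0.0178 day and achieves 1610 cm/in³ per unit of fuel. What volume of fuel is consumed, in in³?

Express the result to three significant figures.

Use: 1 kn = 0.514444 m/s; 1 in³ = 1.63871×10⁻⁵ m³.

634 in³

12.9 kn → 6.63633 m/s
0.0178 day → 1537.92 s
d = v × t = 6.63633 × 1537.92 = 10206.1 m
1610 cm/in³ → 982480 m/m³
V = d / (distance per unit fuel) = 10206.1 / 982480 = 0.0103881 m³
In in³: 0.0103881 / 1.63871×10⁻⁵ = 633.919 in³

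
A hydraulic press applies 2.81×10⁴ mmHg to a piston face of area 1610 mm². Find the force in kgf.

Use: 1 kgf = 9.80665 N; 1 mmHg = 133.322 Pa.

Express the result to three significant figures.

615 kgf

2.81×10⁴ mmHg × 133.322 = 3.74635×10⁶ Pa
1610 mm² × 10⁻⁶ = 0.00161 m²
F = P × A = 3.74635×10⁶ Pa × 0.00161 m² = 6031.62 N
6031.62 N ÷ (9.80665 N/kgf) = 615.054 kgf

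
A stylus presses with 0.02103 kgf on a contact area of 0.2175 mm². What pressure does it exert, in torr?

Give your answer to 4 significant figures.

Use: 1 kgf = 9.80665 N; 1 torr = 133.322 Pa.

7112 torr

0.02103 kgf × 9.80665 = 0.206234 N
0.2175 mm² × 10⁻⁶ = 2.175×10⁻⁷ m²
P = F / A = 0.206234 N / 2.175×10⁻⁷ m² = 948202 Pa
948202 Pa ÷ (133.322 Pa/torr) = 7112.12 torr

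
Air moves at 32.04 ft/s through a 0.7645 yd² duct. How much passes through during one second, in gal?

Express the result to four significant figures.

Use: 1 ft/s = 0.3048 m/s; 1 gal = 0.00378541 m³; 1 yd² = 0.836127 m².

1649 gal

32.04 ft/s × 0.3048 → 9.76579 m/s
0.7645 yd² × 0.836127 → 0.639219 m²
V = v × A × t = 9.76579 m/s × 0.639219 m² × 1 s = 6.24248 m³
6.24248 m³ ÷ (0.00378541 m³/gal) = 1649.09 gal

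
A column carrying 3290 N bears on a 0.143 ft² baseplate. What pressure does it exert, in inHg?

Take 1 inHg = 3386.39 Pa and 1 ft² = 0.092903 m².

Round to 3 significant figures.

73.1 inHg

0.143 ft² × 0.092903 → 0.0132851 m²
P = F / A = 3290 N / 0.0132851 m² = 247646 Pa
247646 Pa ÷ (3386.39 Pa/inHg) = 73.1298 inHg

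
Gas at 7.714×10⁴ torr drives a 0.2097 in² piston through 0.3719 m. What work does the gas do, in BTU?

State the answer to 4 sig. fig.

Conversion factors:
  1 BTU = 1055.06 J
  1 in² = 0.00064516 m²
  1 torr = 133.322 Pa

7.714×10⁴ torr → 1.02845×10⁷ Pa
0.2097 in² → 1.3529×10⁻⁴ m²
F = P × A = 1.02845×10⁷ × 1.3529×10⁻⁴ = 1391.39 N
W = F × d = 1391.39 × 0.3719 = 517.458 J
In BTU: 517.458 / 1055.06 = 0.490454 BTU

0.4905 BTU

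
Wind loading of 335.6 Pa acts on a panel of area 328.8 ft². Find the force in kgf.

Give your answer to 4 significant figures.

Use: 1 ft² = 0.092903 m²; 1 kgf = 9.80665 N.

1045 kgf

328.8 ft² × 0.092903 → 30.5465 m²
F = P × A = 335.6 Pa × 30.5465 m² = 10251.4 N
10251.4 N ÷ (9.80665 N/kgf) = 1045.35 kgf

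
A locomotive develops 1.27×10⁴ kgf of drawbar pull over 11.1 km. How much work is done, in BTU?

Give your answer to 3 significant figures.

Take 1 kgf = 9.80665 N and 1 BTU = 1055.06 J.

1.31×10⁶ BTU

1.27×10⁴ kgf × 9.80665 → 124544 N
11.1 km × 1000 → 11100 m
W = F × d = 124544 N × 11100 m = 1.38244×10⁹ J
1.38244×10⁹ J ÷ (1055.06 J/BTU) = 1.3103×10⁶ BTU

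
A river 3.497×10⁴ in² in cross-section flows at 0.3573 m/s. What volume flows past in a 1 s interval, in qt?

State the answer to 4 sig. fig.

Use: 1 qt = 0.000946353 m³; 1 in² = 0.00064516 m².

3.497×10⁴ in² × 0.00064516 → 22.5612 m²
V = v × A × t = 0.3573 m/s × 22.5612 m² × 1 s = 8.06112 m³
8.06112 m³ ÷ (0.000946353 m³/qt) = 8518.09 qt

8518 qt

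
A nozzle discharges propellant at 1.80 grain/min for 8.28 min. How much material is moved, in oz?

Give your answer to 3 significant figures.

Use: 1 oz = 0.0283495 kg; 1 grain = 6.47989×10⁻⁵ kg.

0.0341 oz

1.80 grain/min → 1.94397×10⁻⁶ kg/s
8.28 min → 496.8 s
m = ṁ × t = 1.94397×10⁻⁶ × 496.8 = 9.65764×10⁻⁴ kg
In oz: 9.65764×10⁻⁴ / 0.0283495 = 0.0340664 oz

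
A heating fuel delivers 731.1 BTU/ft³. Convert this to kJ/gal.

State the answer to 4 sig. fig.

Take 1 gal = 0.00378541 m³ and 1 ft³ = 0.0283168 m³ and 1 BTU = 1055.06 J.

731.1 BTU/ft³ × 1055.06 J/BTU ÷ 0.0283168 m³/ft³ = 2.72402×10⁷ J/m³
2.72402×10⁷ J/m³ ÷ 1000 J/kJ × 0.00378541 m³/gal = 103.115 kJ/gal

103.1 kJ/gal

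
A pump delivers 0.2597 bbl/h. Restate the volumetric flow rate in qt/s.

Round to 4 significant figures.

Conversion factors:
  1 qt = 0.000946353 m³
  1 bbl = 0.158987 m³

0.01212 qt/s

0.2597 bbl/h × 0.158987 m³/bbl ÷ 3600 s/h = 1.14691×10⁻⁵ m³/s
1.14691×10⁻⁵ m³/s ÷ 0.000946353 m³/qt = 0.0121193 qt/s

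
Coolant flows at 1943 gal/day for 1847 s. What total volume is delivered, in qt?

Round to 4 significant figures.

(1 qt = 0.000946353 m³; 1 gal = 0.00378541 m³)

166.1 qt

1943 gal/day → 8.51279×10⁻⁵ m³/s
V = Q × t = 8.51279×10⁻⁵ × 1847 = 0.157231 m³
In qt: 0.157231 / 0.000946353 = 166.144 qt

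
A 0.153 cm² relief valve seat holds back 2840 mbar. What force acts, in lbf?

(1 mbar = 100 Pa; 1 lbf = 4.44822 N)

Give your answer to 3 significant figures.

2840 mbar × 100 = 284000 Pa
0.153 cm² × 0.0001 = 1.53×10⁻⁵ m²
F = P × A = 284000 Pa × 1.53×10⁻⁵ m² = 4.3452 N
4.3452 N ÷ (4.44822 N/lbf) = 0.97684 lbf

0.977 lbf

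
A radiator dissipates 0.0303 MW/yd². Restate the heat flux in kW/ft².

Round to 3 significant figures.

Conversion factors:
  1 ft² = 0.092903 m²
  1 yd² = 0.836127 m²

3.37 kW/ft²

0.0303 MW/yd² × 1000000 W/MW ÷ 0.836127 m²/yd² = 36238.5 W/m²
36238.5 W/m² ÷ 1000 W/kW × 0.092903 m²/ft² = 3.36667 kW/ft²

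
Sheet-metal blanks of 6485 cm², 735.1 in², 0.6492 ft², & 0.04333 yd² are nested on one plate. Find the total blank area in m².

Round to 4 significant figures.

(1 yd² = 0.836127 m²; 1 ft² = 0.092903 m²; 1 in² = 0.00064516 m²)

1.219 m²

6485 cm² × 0.0001 = 0.6485 m²
735.1 in² × 0.00064516 = 0.474257 m²
0.6492 ft² × 0.092903 = 0.0603126 m²
0.04333 yd² × 0.836127 = 0.0362294 m²
Total: 0.6485 + 0.474257 + 0.0603126 + 0.0362294 = 1.2193 m²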